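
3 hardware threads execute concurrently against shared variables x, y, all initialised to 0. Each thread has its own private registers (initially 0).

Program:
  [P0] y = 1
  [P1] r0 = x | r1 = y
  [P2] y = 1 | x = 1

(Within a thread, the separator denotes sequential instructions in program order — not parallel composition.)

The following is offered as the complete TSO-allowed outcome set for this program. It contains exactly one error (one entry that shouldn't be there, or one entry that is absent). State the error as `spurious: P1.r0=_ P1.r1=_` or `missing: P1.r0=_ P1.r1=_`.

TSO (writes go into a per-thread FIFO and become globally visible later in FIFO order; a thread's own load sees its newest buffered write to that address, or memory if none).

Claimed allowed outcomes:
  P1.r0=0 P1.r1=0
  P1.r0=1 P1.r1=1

outcome vector order: (P1.r0,P1.r1)
TSO (3): 00 01 11
TSO∖claimed = {01}

missing: P1.r0=0 P1.r1=1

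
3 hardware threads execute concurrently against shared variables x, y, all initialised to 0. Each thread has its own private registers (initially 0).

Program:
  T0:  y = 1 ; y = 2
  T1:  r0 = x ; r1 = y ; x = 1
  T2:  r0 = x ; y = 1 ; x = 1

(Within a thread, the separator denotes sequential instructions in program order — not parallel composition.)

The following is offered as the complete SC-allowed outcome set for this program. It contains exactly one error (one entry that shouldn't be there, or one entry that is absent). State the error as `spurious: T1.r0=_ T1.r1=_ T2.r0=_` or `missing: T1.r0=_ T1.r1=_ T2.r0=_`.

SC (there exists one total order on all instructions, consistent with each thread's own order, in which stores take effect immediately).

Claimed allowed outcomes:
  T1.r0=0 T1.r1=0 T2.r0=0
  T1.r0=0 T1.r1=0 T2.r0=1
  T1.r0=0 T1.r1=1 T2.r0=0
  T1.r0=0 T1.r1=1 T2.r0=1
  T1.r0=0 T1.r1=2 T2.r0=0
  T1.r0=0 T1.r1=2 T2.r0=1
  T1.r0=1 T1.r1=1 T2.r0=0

missing: T1.r0=1 T1.r1=2 T2.r0=0

outcome vector order: (T1.r0,T1.r1,T2.r0)
SC: 8 outcomes — {(0,0,0), (0,0,1), (0,1,0), (0,1,1), (0,2,0), (0,2,1), (1,1,0), (1,2,0)}
SC∖claimed = {(1,2,0)}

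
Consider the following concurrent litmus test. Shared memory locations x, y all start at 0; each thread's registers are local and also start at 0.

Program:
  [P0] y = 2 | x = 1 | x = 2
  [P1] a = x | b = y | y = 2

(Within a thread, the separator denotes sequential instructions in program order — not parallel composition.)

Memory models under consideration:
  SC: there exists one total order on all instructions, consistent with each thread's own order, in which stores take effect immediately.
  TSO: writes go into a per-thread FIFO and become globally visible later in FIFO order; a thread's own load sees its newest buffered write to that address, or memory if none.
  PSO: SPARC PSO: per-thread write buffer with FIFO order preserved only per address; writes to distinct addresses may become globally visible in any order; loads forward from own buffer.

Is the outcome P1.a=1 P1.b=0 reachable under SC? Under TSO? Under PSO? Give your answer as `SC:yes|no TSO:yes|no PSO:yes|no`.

SC:no TSO:no PSO:yes

outcome vector order: (P1.a,P1.b)
SC: 4 outcomes — {00 02 12 22}
TSO: 4 outcomes — {00 02 12 22}
PSO: 6 outcomes — {00 02 10 12 20 22}
target 10 ∈ {PSO}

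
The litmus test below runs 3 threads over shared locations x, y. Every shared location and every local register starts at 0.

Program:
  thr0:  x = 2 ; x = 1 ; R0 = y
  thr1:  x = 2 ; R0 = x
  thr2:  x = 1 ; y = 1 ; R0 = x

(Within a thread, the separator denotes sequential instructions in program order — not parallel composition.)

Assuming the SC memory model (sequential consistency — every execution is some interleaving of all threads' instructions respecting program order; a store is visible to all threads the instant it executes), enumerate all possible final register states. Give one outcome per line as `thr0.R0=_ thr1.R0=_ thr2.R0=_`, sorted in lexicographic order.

thr0.R0=0 thr1.R0=1 thr2.R0=1
thr0.R0=0 thr1.R0=2 thr2.R0=1
thr0.R0=0 thr1.R0=2 thr2.R0=2
thr0.R0=1 thr1.R0=1 thr2.R0=1
thr0.R0=1 thr1.R0=1 thr2.R0=2
thr0.R0=1 thr1.R0=2 thr2.R0=1
thr0.R0=1 thr1.R0=2 thr2.R0=2

outcome vector order: (thr0.R0,thr1.R0,thr2.R0)
|SC outcomes| = 7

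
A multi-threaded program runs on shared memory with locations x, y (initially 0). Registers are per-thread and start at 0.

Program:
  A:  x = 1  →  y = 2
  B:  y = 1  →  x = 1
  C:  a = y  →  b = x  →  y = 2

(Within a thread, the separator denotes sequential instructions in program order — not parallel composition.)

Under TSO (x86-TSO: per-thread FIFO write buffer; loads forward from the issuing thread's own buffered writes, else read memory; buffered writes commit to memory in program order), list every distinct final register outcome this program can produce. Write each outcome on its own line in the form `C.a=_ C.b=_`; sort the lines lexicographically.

C.a=0 C.b=0
C.a=0 C.b=1
C.a=1 C.b=0
C.a=1 C.b=1
C.a=2 C.b=1

outcome vector order: (C.a,C.b)
|TSO outcomes| = 5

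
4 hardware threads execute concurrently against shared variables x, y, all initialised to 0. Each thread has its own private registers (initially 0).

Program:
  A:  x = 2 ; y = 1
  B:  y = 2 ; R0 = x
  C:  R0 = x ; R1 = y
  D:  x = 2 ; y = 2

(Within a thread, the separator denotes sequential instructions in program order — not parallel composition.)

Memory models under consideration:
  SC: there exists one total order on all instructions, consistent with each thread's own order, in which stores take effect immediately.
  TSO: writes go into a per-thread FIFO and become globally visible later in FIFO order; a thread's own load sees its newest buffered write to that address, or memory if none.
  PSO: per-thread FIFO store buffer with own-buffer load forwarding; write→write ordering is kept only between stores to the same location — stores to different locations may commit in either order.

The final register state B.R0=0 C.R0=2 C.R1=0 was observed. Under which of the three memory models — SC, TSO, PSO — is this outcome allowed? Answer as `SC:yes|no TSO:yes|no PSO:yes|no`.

outcome vector order: (B.R0,C.R0,C.R1)
[SC] allowed = {000 001 002 021 022 200 201 202 220 221 222}
[TSO] allowed = {000 001 002 020 021 022 200 201 202 220 221 222}
[PSO] allowed = {000 001 002 020 021 022 200 201 202 220 221 222}
target 020 ∈ {TSO,PSO}

SC:no TSO:yes PSO:yes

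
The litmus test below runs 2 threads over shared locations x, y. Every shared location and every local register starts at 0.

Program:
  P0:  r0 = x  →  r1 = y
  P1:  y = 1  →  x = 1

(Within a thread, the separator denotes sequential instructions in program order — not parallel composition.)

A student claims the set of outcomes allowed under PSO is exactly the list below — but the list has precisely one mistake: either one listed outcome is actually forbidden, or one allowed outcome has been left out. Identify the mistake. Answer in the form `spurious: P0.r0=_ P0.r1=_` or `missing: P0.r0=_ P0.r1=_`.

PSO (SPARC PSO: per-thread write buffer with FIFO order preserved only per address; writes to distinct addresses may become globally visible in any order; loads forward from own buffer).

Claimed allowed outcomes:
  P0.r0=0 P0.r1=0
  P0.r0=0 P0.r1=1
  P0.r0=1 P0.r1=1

outcome vector order: (P0.r0,P0.r1)
under PSO → <0 0> <0 1> <1 0> <1 1>
PSO∖claimed = {<1 0>}

missing: P0.r0=1 P0.r1=0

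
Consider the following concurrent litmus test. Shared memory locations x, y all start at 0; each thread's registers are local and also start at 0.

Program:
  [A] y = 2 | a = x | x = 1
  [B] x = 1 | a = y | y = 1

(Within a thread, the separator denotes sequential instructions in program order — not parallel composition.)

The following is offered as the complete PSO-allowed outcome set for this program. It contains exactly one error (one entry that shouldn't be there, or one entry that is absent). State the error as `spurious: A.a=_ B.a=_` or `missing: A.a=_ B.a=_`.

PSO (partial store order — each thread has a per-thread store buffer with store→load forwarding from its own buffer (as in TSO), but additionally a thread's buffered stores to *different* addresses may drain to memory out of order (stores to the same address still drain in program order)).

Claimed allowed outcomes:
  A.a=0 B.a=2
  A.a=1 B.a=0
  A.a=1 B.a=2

missing: A.a=0 B.a=0

outcome vector order: (A.a,B.a)
PSO: 4 outcomes — {00; 02; 10; 12}
PSO∖claimed = {00}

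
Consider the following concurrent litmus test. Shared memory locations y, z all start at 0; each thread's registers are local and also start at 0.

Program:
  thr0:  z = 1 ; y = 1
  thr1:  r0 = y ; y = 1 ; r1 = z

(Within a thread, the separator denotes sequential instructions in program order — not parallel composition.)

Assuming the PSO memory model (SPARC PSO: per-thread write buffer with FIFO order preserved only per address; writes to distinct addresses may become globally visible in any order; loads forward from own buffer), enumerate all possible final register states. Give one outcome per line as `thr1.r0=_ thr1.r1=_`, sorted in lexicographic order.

thr1.r0=0 thr1.r1=0
thr1.r0=0 thr1.r1=1
thr1.r0=1 thr1.r1=0
thr1.r0=1 thr1.r1=1

outcome vector order: (thr1.r0,thr1.r1)
|PSO outcomes| = 4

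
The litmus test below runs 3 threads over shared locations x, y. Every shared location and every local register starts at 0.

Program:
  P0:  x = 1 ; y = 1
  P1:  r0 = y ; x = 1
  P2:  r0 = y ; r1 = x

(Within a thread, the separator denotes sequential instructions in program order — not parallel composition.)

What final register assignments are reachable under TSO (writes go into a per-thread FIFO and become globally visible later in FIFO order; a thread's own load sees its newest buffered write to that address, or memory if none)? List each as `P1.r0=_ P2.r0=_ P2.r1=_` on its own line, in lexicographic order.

P1.r0=0 P2.r0=0 P2.r1=0
P1.r0=0 P2.r0=0 P2.r1=1
P1.r0=0 P2.r0=1 P2.r1=1
P1.r0=1 P2.r0=0 P2.r1=0
P1.r0=1 P2.r0=0 P2.r1=1
P1.r0=1 P2.r0=1 P2.r1=1

outcome vector order: (P1.r0,P2.r0,P2.r1)
|TSO outcomes| = 6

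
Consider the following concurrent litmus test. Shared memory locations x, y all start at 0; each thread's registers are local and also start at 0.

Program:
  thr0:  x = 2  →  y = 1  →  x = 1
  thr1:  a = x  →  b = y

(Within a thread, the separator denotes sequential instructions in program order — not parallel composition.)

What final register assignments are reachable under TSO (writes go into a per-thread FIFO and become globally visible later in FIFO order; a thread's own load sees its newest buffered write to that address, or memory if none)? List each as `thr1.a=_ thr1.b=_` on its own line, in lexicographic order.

outcome vector order: (thr1.a,thr1.b)
|TSO outcomes| = 5

thr1.a=0 thr1.b=0
thr1.a=0 thr1.b=1
thr1.a=1 thr1.b=1
thr1.a=2 thr1.b=0
thr1.a=2 thr1.b=1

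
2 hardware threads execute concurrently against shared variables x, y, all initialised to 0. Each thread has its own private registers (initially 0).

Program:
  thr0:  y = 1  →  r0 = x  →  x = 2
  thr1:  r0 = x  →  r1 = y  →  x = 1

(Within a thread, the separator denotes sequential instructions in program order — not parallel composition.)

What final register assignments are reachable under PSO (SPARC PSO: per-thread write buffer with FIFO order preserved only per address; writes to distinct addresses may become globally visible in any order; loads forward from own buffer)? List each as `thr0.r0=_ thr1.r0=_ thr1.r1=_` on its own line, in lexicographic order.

outcome vector order: (thr0.r0,thr1.r0,thr1.r1)
|PSO outcomes| = 6

thr0.r0=0 thr1.r0=0 thr1.r1=0
thr0.r0=0 thr1.r0=0 thr1.r1=1
thr0.r0=0 thr1.r0=2 thr1.r1=0
thr0.r0=0 thr1.r0=2 thr1.r1=1
thr0.r0=1 thr1.r0=0 thr1.r1=0
thr0.r0=1 thr1.r0=0 thr1.r1=1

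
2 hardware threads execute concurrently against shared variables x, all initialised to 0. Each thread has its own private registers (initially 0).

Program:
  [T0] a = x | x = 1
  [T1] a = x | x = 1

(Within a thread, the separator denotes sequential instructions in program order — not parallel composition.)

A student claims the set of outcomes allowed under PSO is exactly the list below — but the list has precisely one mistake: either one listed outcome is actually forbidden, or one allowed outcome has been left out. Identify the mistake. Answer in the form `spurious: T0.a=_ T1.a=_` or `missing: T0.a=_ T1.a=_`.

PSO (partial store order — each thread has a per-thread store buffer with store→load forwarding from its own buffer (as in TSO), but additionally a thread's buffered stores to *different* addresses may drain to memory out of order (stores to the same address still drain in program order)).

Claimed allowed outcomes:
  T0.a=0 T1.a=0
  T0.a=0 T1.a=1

outcome vector order: (T0.a,T1.a)
PSO: 3 outcomes — {00; 01; 10}
PSO∖claimed = {10}

missing: T0.a=1 T1.a=0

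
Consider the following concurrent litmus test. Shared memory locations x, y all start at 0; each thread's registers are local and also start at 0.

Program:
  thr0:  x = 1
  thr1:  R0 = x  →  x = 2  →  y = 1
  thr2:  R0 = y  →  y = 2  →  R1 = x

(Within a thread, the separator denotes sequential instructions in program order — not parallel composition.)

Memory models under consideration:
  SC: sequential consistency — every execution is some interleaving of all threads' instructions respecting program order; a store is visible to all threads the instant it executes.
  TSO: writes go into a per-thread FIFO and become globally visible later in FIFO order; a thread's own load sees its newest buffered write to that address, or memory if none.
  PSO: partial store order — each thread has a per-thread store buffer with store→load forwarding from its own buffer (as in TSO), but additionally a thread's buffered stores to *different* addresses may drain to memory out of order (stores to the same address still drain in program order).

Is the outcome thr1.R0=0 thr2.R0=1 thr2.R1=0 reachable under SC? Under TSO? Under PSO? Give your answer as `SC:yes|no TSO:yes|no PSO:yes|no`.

outcome vector order: (thr1.R0,thr2.R0,thr2.R1)
under SC → (0,0,0), (0,0,1), (0,0,2), (0,1,1), (0,1,2), (1,0,0), (1,0,1), (1,0,2), (1,1,2)
under TSO → (0,0,0), (0,0,1), (0,0,2), (0,1,1), (0,1,2), (1,0,0), (1,0,1), (1,0,2), (1,1,2)
under PSO → (0,0,0), (0,0,1), (0,0,2), (0,1,0), (0,1,1), (0,1,2), (1,0,0), (1,0,1), (1,0,2), (1,1,1), (1,1,2)
target (0,1,0) ∈ {PSO}

SC:no TSO:no PSO:yes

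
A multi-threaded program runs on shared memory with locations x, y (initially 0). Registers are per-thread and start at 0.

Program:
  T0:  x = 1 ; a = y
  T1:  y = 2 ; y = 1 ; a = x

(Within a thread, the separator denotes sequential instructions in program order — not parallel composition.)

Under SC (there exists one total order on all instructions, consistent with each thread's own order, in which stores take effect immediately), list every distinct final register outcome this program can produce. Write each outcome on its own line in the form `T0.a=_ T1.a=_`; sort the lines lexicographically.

outcome vector order: (T0.a,T1.a)
|SC outcomes| = 4

T0.a=0 T1.a=1
T0.a=1 T1.a=0
T0.a=1 T1.a=1
T0.a=2 T1.a=1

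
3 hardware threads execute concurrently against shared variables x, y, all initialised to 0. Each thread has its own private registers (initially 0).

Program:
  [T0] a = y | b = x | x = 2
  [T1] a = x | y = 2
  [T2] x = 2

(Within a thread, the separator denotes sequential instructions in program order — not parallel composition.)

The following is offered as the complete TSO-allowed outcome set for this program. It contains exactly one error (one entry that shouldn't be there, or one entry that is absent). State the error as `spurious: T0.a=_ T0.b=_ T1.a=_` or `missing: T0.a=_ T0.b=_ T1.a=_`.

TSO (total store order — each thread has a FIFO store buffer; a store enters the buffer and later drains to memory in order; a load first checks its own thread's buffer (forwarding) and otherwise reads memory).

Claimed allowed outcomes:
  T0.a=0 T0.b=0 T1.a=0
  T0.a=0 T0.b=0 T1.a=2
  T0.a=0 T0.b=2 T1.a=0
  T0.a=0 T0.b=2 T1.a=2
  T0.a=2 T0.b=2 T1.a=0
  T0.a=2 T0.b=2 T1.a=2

outcome vector order: (T0.a,T0.b,T1.a)
[TSO] allowed = {<0 0 0> <0 0 2> <0 2 0> <0 2 2> <2 0 0> <2 2 0> <2 2 2>}
TSO∖claimed = {<2 0 0>}

missing: T0.a=2 T0.b=0 T1.a=0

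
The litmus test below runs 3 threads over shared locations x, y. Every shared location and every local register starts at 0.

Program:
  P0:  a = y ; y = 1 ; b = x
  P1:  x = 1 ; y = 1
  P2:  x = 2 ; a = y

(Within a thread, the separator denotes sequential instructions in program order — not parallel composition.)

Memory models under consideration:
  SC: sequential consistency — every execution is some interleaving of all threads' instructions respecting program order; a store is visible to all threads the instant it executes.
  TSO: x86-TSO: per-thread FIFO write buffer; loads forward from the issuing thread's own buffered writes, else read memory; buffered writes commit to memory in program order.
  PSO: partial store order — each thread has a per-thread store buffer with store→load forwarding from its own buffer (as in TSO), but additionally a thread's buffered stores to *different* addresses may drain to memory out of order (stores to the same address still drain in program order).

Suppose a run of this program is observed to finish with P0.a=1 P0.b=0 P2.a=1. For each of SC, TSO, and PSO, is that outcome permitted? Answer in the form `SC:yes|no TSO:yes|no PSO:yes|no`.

outcome vector order: (P0.a,P0.b,P2.a)
under SC → 001; 010; 011; 020; 021; 110; 111; 120; 121
under TSO → 000; 001; 010; 011; 020; 021; 110; 111; 120; 121
under PSO → 000; 001; 010; 011; 020; 021; 100; 101; 110; 111; 120; 121
target 101 ∈ {PSO}

SC:no TSO:no PSO:yes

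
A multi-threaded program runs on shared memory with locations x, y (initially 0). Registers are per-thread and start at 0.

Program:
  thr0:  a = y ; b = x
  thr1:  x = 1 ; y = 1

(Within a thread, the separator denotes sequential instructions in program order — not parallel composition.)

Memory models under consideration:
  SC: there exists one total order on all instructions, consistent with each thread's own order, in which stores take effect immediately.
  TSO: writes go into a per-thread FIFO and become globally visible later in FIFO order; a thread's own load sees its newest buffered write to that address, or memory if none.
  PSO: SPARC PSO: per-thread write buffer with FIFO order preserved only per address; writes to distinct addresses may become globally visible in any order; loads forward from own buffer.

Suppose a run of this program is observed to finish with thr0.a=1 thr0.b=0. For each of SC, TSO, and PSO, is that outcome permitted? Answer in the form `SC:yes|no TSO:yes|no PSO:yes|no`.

SC:no TSO:no PSO:yes

outcome vector order: (thr0.a,thr0.b)
under SC → <0 0>; <0 1>; <1 1>
under TSO → <0 0>; <0 1>; <1 1>
under PSO → <0 0>; <0 1>; <1 0>; <1 1>
target <1 0> ∈ {PSO}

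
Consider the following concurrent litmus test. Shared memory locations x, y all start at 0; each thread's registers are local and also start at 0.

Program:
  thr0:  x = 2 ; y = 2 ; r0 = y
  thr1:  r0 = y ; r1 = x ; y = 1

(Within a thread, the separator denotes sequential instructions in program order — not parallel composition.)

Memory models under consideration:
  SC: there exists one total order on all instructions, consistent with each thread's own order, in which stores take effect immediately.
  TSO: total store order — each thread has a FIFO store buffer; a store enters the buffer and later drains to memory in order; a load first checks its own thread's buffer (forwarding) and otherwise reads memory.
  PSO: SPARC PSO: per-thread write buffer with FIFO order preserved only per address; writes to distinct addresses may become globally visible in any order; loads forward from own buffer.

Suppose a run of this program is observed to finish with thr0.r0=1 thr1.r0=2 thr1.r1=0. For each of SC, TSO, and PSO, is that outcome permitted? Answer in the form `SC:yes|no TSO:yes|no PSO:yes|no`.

SC:no TSO:no PSO:yes

outcome vector order: (thr0.r0,thr1.r0,thr1.r1)
SC (6): <1 0 0> <1 0 2> <1 2 2> <2 0 0> <2 0 2> <2 2 2>
TSO (6): <1 0 0> <1 0 2> <1 2 2> <2 0 0> <2 0 2> <2 2 2>
PSO (8): <1 0 0> <1 0 2> <1 2 0> <1 2 2> <2 0 0> <2 0 2> <2 2 0> <2 2 2>
target <1 2 0> ∈ {PSO}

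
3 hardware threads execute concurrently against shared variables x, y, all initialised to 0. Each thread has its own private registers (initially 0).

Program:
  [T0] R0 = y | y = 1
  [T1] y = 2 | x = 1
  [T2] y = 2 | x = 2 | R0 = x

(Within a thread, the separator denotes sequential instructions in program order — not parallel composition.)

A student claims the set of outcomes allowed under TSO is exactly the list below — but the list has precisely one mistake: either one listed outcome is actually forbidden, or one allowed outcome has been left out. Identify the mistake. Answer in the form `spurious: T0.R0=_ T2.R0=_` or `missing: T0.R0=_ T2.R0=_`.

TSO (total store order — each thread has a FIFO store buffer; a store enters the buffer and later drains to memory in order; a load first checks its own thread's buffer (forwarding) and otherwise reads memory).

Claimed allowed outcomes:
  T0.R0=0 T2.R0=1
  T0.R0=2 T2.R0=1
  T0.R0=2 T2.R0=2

missing: T0.R0=0 T2.R0=2

outcome vector order: (T0.R0,T2.R0)
TSO: 4 outcomes — {01, 02, 21, 22}
TSO∖claimed = {02}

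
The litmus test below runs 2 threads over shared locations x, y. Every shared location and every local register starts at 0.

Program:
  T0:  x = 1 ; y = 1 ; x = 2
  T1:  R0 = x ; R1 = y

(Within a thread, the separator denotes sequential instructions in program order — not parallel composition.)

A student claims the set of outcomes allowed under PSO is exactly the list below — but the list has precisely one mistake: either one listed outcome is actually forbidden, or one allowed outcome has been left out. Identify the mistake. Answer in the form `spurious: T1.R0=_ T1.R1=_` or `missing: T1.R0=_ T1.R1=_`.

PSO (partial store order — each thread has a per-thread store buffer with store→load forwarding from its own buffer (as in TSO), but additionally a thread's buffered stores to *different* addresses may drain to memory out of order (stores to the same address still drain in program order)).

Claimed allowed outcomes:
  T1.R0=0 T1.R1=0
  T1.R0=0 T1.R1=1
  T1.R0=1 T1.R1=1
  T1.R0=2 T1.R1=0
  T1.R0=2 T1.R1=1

missing: T1.R0=1 T1.R1=0

outcome vector order: (T1.R0,T1.R1)
under PSO → 0/0 0/1 1/0 1/1 2/0 2/1
PSO∖claimed = {1/0}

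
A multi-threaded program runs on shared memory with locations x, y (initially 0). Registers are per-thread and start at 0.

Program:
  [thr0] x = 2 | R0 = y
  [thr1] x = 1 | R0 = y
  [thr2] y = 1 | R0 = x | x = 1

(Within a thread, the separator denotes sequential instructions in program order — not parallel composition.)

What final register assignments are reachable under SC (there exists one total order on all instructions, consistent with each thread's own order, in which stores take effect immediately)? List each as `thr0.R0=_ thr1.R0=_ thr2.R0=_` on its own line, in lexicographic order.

outcome vector order: (thr0.R0,thr1.R0,thr2.R0)
|SC outcomes| = 9

thr0.R0=0 thr1.R0=0 thr2.R0=1
thr0.R0=0 thr1.R0=0 thr2.R0=2
thr0.R0=0 thr1.R0=1 thr2.R0=1
thr0.R0=0 thr1.R0=1 thr2.R0=2
thr0.R0=1 thr1.R0=0 thr2.R0=1
thr0.R0=1 thr1.R0=0 thr2.R0=2
thr0.R0=1 thr1.R0=1 thr2.R0=0
thr0.R0=1 thr1.R0=1 thr2.R0=1
thr0.R0=1 thr1.R0=1 thr2.R0=2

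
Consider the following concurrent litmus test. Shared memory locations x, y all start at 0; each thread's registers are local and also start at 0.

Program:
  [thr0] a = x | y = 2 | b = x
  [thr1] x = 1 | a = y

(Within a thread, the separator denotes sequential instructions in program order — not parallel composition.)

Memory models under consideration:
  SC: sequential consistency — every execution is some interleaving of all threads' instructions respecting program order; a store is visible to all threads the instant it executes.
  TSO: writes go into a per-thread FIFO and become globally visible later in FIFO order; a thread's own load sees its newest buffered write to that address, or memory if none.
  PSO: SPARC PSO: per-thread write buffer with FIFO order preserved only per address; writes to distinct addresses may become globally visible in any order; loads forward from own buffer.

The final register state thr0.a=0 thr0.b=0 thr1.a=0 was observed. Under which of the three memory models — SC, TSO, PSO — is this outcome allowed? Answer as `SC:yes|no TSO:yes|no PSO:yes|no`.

SC:no TSO:yes PSO:yes

outcome vector order: (thr0.a,thr0.b,thr1.a)
[SC] allowed = {<0 0 2>, <0 1 0>, <0 1 2>, <1 1 0>, <1 1 2>}
[TSO] allowed = {<0 0 0>, <0 0 2>, <0 1 0>, <0 1 2>, <1 1 0>, <1 1 2>}
[PSO] allowed = {<0 0 0>, <0 0 2>, <0 1 0>, <0 1 2>, <1 1 0>, <1 1 2>}
target <0 0 0> ∈ {TSO,PSO}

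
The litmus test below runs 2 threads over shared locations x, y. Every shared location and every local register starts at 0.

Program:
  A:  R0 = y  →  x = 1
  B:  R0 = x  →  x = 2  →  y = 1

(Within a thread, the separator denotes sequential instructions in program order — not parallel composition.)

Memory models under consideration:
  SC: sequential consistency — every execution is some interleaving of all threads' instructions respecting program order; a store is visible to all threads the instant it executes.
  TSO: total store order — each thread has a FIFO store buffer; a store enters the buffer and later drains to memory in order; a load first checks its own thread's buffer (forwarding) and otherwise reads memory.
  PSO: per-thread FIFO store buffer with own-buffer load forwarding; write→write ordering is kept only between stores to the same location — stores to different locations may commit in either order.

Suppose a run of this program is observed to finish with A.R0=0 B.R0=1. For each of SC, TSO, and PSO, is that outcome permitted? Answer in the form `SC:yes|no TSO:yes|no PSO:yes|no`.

SC:yes TSO:yes PSO:yes

outcome vector order: (A.R0,B.R0)
SC: 3 outcomes — {(0,0); (0,1); (1,0)}
TSO: 3 outcomes — {(0,0); (0,1); (1,0)}
PSO: 3 outcomes — {(0,0); (0,1); (1,0)}
target (0,1) ∈ {SC,TSO,PSO}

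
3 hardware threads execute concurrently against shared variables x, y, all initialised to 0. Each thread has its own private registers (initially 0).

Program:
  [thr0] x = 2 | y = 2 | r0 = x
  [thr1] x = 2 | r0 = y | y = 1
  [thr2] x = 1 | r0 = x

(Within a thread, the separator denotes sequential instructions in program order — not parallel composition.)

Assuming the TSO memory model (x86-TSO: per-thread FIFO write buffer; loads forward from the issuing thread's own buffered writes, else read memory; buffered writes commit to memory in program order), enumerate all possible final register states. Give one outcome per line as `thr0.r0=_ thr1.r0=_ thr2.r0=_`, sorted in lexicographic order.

thr0.r0=1 thr1.r0=0 thr2.r0=1
thr0.r0=1 thr1.r0=0 thr2.r0=2
thr0.r0=1 thr1.r0=2 thr2.r0=1
thr0.r0=1 thr1.r0=2 thr2.r0=2
thr0.r0=2 thr1.r0=0 thr2.r0=1
thr0.r0=2 thr1.r0=0 thr2.r0=2
thr0.r0=2 thr1.r0=2 thr2.r0=1
thr0.r0=2 thr1.r0=2 thr2.r0=2

outcome vector order: (thr0.r0,thr1.r0,thr2.r0)
|TSO outcomes| = 8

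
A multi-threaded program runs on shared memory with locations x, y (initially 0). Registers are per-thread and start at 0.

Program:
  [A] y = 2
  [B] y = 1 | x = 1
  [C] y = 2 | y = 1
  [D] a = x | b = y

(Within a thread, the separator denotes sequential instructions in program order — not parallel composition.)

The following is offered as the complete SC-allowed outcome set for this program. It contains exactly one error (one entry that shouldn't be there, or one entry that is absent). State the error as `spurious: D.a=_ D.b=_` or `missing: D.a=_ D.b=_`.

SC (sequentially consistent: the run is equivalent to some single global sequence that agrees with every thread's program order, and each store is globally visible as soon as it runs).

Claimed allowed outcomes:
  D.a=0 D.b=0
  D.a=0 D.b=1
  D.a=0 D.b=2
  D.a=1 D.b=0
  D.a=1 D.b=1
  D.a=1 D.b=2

spurious: D.a=1 D.b=0

outcome vector order: (D.a,D.b)
SC (5): 00, 01, 02, 11, 12
claimed∖SC = {10}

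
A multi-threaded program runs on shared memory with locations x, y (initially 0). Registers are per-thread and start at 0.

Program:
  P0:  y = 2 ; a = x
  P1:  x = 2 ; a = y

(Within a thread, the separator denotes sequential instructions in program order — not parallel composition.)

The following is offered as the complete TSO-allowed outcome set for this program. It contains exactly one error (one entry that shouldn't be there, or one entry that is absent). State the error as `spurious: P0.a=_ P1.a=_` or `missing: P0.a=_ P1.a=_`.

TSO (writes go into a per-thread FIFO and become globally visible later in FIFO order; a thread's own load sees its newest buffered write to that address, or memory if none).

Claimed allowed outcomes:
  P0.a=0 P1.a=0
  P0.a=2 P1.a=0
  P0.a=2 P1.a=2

missing: P0.a=0 P1.a=2

outcome vector order: (P0.a,P1.a)
TSO: 4 outcomes — {(0,0); (0,2); (2,0); (2,2)}
TSO∖claimed = {(0,2)}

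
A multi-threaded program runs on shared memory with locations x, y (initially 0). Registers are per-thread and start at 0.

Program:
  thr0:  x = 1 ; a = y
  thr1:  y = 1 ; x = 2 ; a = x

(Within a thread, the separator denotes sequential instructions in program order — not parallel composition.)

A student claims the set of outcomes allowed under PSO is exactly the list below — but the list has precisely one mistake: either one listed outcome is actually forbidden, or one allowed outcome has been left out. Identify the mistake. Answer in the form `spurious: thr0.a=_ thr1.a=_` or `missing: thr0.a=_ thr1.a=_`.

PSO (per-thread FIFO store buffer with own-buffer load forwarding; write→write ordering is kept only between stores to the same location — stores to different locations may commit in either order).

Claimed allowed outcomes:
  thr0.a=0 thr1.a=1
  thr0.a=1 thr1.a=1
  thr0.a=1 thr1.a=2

outcome vector order: (thr0.a,thr1.a)
[PSO] allowed = {(0,1); (0,2); (1,1); (1,2)}
PSO∖claimed = {(0,2)}

missing: thr0.a=0 thr1.a=2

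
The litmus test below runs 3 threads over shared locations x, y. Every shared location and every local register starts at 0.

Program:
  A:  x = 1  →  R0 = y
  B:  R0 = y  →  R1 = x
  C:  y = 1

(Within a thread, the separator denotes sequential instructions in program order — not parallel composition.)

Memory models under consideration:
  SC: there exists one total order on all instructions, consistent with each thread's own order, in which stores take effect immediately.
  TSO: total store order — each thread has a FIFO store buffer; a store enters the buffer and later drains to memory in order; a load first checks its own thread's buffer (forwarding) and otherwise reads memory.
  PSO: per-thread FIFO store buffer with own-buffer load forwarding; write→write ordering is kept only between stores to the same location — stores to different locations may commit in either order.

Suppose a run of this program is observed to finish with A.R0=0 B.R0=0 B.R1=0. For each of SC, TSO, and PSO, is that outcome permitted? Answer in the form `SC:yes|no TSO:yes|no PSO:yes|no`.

SC:yes TSO:yes PSO:yes

outcome vector order: (A.R0,B.R0,B.R1)
SC (7): 000, 001, 011, 100, 101, 110, 111
TSO (8): 000, 001, 010, 011, 100, 101, 110, 111
PSO (8): 000, 001, 010, 011, 100, 101, 110, 111
target 000 ∈ {SC,TSO,PSO}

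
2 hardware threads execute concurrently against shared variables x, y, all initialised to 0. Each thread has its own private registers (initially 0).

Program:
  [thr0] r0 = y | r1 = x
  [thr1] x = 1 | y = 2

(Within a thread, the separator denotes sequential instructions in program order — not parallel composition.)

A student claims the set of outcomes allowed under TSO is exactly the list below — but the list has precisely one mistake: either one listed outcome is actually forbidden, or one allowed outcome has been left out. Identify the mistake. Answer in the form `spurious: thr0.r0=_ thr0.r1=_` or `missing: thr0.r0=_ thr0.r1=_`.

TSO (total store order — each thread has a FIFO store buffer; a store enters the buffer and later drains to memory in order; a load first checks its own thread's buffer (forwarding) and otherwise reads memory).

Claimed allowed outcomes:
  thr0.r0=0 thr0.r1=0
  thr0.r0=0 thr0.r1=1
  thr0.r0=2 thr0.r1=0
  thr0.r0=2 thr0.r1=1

outcome vector order: (thr0.r0,thr0.r1)
[TSO] allowed = {(0,0) (0,1) (2,1)}
claimed∖TSO = {(2,0)}

spurious: thr0.r0=2 thr0.r1=0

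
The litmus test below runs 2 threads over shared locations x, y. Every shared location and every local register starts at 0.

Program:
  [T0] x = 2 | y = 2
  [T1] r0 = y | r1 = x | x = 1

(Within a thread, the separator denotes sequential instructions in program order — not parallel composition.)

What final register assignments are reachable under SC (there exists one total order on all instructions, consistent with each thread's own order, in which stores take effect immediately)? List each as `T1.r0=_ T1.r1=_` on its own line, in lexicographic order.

T1.r0=0 T1.r1=0
T1.r0=0 T1.r1=2
T1.r0=2 T1.r1=2

outcome vector order: (T1.r0,T1.r1)
|SC outcomes| = 3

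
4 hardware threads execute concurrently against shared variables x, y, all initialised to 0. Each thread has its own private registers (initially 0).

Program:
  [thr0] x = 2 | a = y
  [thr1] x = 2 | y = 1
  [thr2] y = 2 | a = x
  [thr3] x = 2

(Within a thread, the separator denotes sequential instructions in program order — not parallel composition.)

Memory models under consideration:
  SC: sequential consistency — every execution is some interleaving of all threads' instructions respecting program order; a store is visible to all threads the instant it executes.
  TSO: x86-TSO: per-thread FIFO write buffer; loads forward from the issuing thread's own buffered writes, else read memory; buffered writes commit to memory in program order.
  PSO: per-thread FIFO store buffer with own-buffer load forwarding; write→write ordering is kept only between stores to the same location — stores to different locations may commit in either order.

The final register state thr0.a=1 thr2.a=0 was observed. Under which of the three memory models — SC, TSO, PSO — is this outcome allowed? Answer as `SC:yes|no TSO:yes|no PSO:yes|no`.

outcome vector order: (thr0.a,thr2.a)
SC: 5 outcomes — {<0 2> <1 0> <1 2> <2 0> <2 2>}
TSO: 6 outcomes — {<0 0> <0 2> <1 0> <1 2> <2 0> <2 2>}
PSO: 6 outcomes — {<0 0> <0 2> <1 0> <1 2> <2 0> <2 2>}
target <1 0> ∈ {SC,TSO,PSO}

SC:yes TSO:yes PSO:yes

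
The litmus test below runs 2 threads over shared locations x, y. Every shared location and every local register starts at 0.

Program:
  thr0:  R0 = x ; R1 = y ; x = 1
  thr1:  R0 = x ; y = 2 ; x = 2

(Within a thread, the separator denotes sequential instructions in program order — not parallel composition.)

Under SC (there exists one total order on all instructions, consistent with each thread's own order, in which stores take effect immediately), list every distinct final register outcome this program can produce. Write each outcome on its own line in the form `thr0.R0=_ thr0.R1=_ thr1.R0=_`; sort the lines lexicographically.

thr0.R0=0 thr0.R1=0 thr1.R0=0
thr0.R0=0 thr0.R1=0 thr1.R0=1
thr0.R0=0 thr0.R1=2 thr1.R0=0
thr0.R0=2 thr0.R1=2 thr1.R0=0

outcome vector order: (thr0.R0,thr0.R1,thr1.R0)
|SC outcomes| = 4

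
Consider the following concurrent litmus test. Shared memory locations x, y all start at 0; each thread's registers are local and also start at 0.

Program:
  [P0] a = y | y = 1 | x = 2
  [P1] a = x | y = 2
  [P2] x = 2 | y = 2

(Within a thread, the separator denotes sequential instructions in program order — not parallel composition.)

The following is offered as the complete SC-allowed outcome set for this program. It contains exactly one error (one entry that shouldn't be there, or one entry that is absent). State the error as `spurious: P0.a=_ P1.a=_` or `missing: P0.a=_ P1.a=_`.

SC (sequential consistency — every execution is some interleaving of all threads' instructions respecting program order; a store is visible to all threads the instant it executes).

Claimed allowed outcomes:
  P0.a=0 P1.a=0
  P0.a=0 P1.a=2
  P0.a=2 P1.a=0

outcome vector order: (P0.a,P1.a)
SC (4): <0 0>, <0 2>, <2 0>, <2 2>
SC∖claimed = {<2 2>}

missing: P0.a=2 P1.a=2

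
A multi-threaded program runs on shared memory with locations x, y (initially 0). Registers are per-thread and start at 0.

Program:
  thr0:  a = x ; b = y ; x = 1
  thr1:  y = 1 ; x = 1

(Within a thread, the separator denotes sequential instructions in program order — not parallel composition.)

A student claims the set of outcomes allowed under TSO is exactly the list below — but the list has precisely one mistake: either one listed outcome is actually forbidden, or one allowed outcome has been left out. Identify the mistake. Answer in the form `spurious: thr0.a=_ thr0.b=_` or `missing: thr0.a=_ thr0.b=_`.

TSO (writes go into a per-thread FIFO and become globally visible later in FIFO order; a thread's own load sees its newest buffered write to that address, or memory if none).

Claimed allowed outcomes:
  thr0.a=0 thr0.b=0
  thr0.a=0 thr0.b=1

outcome vector order: (thr0.a,thr0.b)
TSO: 3 outcomes — {<0 0> <0 1> <1 1>}
TSO∖claimed = {<1 1>}

missing: thr0.a=1 thr0.b=1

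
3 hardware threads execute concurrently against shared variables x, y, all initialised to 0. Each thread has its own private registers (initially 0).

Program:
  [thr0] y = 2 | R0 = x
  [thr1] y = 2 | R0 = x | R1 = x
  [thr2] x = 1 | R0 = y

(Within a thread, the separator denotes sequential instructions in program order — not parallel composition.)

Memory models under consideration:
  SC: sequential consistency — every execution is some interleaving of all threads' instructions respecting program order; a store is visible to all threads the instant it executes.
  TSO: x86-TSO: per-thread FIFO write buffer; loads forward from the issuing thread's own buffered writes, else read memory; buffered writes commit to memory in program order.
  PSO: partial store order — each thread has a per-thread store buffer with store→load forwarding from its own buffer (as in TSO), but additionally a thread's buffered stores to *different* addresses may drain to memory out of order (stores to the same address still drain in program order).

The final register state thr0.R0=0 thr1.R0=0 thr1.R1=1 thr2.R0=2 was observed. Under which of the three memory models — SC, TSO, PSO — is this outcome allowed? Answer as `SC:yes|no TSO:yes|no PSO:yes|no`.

SC:yes TSO:yes PSO:yes

outcome vector order: (thr0.R0,thr1.R0,thr1.R1,thr2.R0)
[SC] allowed = {(0,0,0,2), (0,0,1,2), (0,1,1,2), (1,0,0,2), (1,0,1,2), (1,1,1,0), (1,1,1,2)}
[TSO] allowed = {(0,0,0,0), (0,0,0,2), (0,0,1,0), (0,0,1,2), (0,1,1,0), (0,1,1,2), (1,0,0,0), (1,0,0,2), (1,0,1,0), (1,0,1,2), (1,1,1,0), (1,1,1,2)}
[PSO] allowed = {(0,0,0,0), (0,0,0,2), (0,0,1,0), (0,0,1,2), (0,1,1,0), (0,1,1,2), (1,0,0,0), (1,0,0,2), (1,0,1,0), (1,0,1,2), (1,1,1,0), (1,1,1,2)}
target (0,0,1,2) ∈ {SC,TSO,PSO}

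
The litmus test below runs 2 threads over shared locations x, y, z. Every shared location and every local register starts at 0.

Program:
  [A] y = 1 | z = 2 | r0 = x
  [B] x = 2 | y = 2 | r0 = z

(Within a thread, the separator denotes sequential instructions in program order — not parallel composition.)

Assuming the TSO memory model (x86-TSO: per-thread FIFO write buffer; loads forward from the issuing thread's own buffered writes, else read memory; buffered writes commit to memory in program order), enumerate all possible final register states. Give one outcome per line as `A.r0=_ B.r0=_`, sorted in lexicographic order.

A.r0=0 B.r0=0
A.r0=0 B.r0=2
A.r0=2 B.r0=0
A.r0=2 B.r0=2

outcome vector order: (A.r0,B.r0)
|TSO outcomes| = 4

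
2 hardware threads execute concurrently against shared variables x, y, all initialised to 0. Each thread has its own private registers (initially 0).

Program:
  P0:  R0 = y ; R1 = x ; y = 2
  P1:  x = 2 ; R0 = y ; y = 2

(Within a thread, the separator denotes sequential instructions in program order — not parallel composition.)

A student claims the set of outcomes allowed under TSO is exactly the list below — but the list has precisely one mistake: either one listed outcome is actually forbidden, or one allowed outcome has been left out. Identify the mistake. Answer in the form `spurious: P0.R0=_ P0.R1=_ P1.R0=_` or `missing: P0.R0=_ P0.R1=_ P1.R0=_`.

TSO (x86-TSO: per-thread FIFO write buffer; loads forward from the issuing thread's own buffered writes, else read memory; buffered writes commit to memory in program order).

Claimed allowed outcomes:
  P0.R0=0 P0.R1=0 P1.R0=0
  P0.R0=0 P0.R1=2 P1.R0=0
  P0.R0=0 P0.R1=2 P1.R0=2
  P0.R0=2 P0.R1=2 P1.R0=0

missing: P0.R0=0 P0.R1=0 P1.R0=2

outcome vector order: (P0.R0,P0.R1,P1.R0)
TSO: 5 outcomes — {000, 002, 020, 022, 220}
TSO∖claimed = {002}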